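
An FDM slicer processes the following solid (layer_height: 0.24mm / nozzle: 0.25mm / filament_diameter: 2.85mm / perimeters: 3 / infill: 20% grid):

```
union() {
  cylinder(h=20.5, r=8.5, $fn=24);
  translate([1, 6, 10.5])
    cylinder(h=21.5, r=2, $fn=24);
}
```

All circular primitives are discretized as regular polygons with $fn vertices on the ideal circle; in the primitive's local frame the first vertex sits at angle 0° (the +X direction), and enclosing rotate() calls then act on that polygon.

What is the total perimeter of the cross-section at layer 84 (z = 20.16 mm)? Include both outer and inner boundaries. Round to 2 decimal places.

At z = 20.16 mm: the r=8.5 cylinder gives a regular 24-gon of circumradius 8.5 (constant along its height) (perimeter = 2·24·8.500·sin(180°/24) = 53.25 mm); the r=2 cylinder at (1, 6) contributes a regular 24-gon of circumradius 2 (perimeter = 2·24·2.000·sin(180°/24) = 12.53 mm); Combining (union): the r=2 cylinder at (1, 6) lies entirely inside the r=8.5 cylinder, so the union is just the r=8.5 cylinder — boundary = 53.25 mm. Overall, the cross-section is a single solid region. Total boundary length (outer) = 53.25 mm.

53.25 mm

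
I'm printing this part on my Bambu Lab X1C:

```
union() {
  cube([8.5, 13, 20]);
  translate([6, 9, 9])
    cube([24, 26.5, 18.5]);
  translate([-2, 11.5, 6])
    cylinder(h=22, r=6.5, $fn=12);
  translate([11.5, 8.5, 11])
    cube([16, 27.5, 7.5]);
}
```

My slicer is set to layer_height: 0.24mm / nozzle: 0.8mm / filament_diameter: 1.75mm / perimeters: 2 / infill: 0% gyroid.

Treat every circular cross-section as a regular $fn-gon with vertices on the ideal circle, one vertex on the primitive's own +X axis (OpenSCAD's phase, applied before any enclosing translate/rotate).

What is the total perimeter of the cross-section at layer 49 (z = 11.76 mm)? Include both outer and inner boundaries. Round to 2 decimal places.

152.24 mm

At z = 11.76 mm: the 8.5×13 cube contributes its full rectangle (perimeter 43.00 mm); the 24×26.5 cube at (6, 9) contributes its full rectangle (perimeter 101.00 mm); the r=6.5 cylinder at (-2, 11.5) contributes a regular 12-gon of circumradius 6.5 (perimeter = 2·12·6.500·sin(180°/12) = 40.38 mm); the cube at (11.5, 8.5) (footprint 16×27.5) is included at this height (perimeter 87.00 mm); Combining (union): the regions partially overlap (shared area 459.67 mm²), so the edge portions inside another operand are dropped and the merged outline is re-measured after clipping — boundary = 152.24 mm. Overall, the cross-section is a single solid region. Total boundary length (outer) = 152.24 mm.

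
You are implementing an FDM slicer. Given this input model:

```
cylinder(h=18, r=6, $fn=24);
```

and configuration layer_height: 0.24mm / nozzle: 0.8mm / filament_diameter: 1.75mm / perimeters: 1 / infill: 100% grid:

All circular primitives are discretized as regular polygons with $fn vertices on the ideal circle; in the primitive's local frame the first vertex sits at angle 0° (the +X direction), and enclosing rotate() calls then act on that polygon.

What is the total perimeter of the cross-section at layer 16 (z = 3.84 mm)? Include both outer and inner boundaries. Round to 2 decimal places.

37.59 mm

At z = 3.84 mm: the cylinder: section is a regular 24-gon, circumradius r=6 (perimeter = 2·24·6.000·sin(180°/24) = 37.59 mm). Overall, the cross-section is a single solid region. Total boundary length (outer) = 37.59 mm.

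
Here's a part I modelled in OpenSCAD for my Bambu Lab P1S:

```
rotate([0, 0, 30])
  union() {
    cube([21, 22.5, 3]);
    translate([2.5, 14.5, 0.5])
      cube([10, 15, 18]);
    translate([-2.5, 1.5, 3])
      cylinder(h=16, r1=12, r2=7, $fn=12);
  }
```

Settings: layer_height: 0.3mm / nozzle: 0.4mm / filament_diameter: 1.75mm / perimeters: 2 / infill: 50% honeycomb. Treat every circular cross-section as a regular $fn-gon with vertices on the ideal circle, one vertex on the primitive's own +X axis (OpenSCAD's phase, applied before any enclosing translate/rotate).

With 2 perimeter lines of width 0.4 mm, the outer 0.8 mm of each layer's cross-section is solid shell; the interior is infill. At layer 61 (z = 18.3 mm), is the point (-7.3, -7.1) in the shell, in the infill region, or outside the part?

outside

At z = 18.3 mm: the cube is not intersected at this z (z outside [0, 3]); the cube at (2.5, 14.5) (footprint 10×15) is included at this height; the cone at (-2.5, 1.5) contributes a regular 12-gon of circumradius 7.219 (interpolated between r1=12 and r2=7 at t=0.956); Taking the union: the 2 present regions are separate (no shared area or edge), so areas and boundary lengths simply add and each stays a separate island — 2 connected regions; (whole slice rotated 30° about Z — lengths, areas and connectivity unchanged). Overall, the cross-section has 2 separate islands. Undo the 30° rotation: the query point maps to (-9.872, -2.499) in the un-rotated model frame. The nearest boundary edge runs (-6.11, -4.75)→(-8.75, -2.11); distance from the point to it = 1.19 mm. The point is not inside any of the regions above, so it lies outside the cross-section (1.19 mm from the nearest boundary).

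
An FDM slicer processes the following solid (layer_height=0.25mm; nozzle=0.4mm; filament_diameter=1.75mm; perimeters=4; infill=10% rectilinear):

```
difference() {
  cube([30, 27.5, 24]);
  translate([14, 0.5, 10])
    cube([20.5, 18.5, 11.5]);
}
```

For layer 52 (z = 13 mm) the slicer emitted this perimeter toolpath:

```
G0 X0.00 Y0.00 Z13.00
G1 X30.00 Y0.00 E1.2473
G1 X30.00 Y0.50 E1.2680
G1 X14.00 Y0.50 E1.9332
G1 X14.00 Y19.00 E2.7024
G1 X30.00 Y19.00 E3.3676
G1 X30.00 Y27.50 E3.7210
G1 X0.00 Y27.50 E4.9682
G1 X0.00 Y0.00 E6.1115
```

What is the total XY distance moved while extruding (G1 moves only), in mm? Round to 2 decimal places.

147.00 mm

Sum the Euclidean lengths of each G1 segment: total = 147.00 mm.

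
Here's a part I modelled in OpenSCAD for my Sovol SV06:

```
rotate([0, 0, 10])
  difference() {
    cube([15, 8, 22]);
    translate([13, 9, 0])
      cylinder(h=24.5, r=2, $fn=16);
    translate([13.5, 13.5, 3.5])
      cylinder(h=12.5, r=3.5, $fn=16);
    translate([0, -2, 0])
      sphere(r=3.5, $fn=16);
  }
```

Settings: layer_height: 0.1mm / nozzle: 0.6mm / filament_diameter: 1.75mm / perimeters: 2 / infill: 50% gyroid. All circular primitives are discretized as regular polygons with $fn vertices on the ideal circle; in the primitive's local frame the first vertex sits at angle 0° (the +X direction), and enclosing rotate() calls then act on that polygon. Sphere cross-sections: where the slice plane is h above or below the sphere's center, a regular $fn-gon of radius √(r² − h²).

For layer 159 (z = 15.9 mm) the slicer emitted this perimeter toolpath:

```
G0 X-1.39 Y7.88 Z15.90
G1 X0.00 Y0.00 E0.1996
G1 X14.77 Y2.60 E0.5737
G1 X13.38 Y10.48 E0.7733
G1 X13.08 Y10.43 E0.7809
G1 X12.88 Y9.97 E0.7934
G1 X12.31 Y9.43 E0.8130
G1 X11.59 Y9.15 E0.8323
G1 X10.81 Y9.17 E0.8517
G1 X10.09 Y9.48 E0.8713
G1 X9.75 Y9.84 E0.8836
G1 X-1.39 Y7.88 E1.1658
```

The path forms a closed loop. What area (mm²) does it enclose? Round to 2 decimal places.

117.65 mm²

Apply the shoelace formula to the sequence of (X, Y) vertices; enclosed area = 117.65 mm².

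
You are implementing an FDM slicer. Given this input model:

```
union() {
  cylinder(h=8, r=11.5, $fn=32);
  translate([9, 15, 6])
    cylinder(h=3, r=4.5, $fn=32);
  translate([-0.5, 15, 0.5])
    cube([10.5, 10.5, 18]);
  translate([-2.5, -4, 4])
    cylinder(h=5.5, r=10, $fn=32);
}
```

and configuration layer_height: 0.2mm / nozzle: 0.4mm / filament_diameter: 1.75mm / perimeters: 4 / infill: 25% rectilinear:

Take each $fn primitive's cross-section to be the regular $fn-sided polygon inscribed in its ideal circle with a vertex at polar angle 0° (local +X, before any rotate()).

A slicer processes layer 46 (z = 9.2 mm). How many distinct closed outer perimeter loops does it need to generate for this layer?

At z = 9.2 mm: the cylinder is not intersected at this z (z outside [0, 8]); the cylinder at (9, 15) is absent (z outside [6, 9]); the cube at (-0.5, 15) (footprint 10.5×10.5) is included at this height; the cylinder at (-2.5, -4): section is a regular 32-gon, circumradius r=10; Taking the union: the 2 present regions are separate (no shared area or edge), so areas and boundary lengths simply add and each stays a separate island — 2 connected regions. The result has 2 disconnected regions.

2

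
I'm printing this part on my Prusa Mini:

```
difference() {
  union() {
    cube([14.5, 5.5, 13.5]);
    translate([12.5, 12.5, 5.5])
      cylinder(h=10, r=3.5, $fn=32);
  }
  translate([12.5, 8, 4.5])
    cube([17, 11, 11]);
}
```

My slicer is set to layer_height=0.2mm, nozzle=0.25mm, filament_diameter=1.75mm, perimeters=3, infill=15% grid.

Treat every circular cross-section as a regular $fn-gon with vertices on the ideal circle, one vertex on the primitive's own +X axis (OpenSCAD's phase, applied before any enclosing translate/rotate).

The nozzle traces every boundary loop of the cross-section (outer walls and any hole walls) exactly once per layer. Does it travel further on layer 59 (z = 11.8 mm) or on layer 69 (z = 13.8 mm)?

Layer 59 (z = 11.8): the cube is present — its section is the full 14.5×5.5 rectangle (perimeter 40.00 mm); the cylinder at (12.5, 12.5): section is a regular 32-gon, circumradius r=3.5 (perimeter = 2·32·3.500·sin(180°/32) = 21.96 mm); Taking the union: the 2 present regions are separate (no shared area or edge), so areas and boundary lengths simply add and each stays a separate island — boundary = 61.96 mm; the cube at (12.5, 8) is present — its section is the full 17×11 rectangle (perimeter 56.00 mm); Taking the first minus the rest: starting from that combined region, the 17×11 cube at (12.5, 8) partially overlaps it — only the 19.12 mm² overlap (of its 187.00 mm²) is removed, clipping the outline — boundary = 57.98 mm. So its perimeter = 57.98 mm. Layer 69 (z = 13.8): the cube is not intersected at this z (z outside [0, 13.5]); the r=3.5 cylinder at (12.5, 12.5) gives a regular 32-gon of circumradius 3.5 (constant along its height) (perimeter = 2·32·3.500·sin(180°/32) = 21.96 mm); Combining (union): only the r=3.5 cylinder at (12.5, 12.5) is present, so the union is just that shape — boundary = 21.96 mm; the cube at (12.5, 8) (footprint 17×11) is included at this height (perimeter 56.00 mm); Subtracting the remaining from the first: starting from the result so far, the 17×11 cube at (12.5, 8) partially overlaps it — only the 19.12 mm² overlap (of its 187.00 mm²) is removed, clipping the outline — boundary = 17.98 mm. So its perimeter = 17.98 mm. Layer 59 is larger (57.98 vs 17.98 mm).

layer 59 (z = 11.8 mm)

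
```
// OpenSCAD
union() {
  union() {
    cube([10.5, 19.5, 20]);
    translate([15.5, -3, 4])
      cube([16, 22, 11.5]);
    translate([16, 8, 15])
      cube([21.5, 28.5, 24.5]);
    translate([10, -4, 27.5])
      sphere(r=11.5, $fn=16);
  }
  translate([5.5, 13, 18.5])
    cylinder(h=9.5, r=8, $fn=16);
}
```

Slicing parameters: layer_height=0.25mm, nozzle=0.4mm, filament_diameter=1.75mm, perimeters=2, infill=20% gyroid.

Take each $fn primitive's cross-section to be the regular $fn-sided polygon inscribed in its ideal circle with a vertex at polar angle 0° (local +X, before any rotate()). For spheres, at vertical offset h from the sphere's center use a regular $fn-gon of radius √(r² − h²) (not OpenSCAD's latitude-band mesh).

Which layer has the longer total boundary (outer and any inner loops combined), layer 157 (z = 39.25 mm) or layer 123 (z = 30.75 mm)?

layer 123 (z = 30.75 mm)

Layer 157 (z = 39.25): the cube does not reach this height (z outside [0, 20]); the cube at (15.5, -3) is not intersected at this z (z outside [4, 15.5]); the cube at (16, 8) (footprint 21.5×28.5) is included at this height (perimeter 100.00 mm); the sphere at (10, -4) is absent (|z−center|=11.750 > r=11.5); Combining (union): only the 21.5×28.5 cube at (16, 8) is present, so the union is just that shape — boundary = 100.00 mm; the cylinder at (5.5, 13) is absent (z outside [18.5, 28]); Merging all regions: only the result so far is present, so the union is just that shape — boundary = 100.00 mm. So its perimeter = 100.00 mm. Layer 123 (z = 30.75): the cube is not intersected at this z (z outside [0, 20]); the cube at (15.5, -3) is absent (z outside [4, 15.5]); the 21.5×28.5 cube at (16, 8) contributes its full rectangle (perimeter 100.00 mm); the r=11.5 sphere at (10, -4) slices to a regular 16-gon of circumradius 11.031 (√(r²−h²) with h=3.25 from center) (perimeter = 2·16·11.031·sin(180°/16) = 68.87 mm); Merging all regions: the 2 present regions are separate (no shared area or edge), so areas and boundary lengths simply add and each stays a separate island — boundary = 168.87 mm; the cylinder at (5.5, 13) is not intersected at this z (z outside [18.5, 28]); Merging all regions: only that combined region is present, so the union is just that shape — boundary = 168.87 mm. So its perimeter = 168.87 mm. Layer 123 is larger (168.87 vs 100.00 mm).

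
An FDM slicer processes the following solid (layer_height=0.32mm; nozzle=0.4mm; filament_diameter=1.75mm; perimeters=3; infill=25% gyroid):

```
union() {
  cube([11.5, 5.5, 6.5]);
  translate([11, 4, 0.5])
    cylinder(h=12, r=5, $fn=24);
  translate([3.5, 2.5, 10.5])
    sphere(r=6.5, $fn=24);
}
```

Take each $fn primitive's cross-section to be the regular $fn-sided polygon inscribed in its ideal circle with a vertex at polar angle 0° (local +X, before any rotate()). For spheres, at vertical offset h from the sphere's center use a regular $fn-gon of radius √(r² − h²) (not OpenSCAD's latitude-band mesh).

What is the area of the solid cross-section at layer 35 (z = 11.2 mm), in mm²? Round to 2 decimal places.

185.71 mm²

At z = 11.2 mm: the cube is not intersected at this z (z outside [0, 6.5]); the cylinder at (11, 4): section is a regular 24-gon, circumradius r=5 (area = (24/2)·5.000²·sin(360°/24) = 77.65 mm²); the sphere at (3.5, 2.5): section is a regular 24-gon, circumradius = √(r²−h²) = √(6.5²−0.7²) = 6.462 (area = (24/2)·6.462²·sin(360°/24) = 129.70 mm²); Taking the union: the regions partially overlap — summed areas 207.35 mm² minus the doubly-counted overlap 21.63 mm² gives 185.71 mm² — area = 185.71 mm². Overall, the cross-section is a single solid region. Net area = 185.71 mm².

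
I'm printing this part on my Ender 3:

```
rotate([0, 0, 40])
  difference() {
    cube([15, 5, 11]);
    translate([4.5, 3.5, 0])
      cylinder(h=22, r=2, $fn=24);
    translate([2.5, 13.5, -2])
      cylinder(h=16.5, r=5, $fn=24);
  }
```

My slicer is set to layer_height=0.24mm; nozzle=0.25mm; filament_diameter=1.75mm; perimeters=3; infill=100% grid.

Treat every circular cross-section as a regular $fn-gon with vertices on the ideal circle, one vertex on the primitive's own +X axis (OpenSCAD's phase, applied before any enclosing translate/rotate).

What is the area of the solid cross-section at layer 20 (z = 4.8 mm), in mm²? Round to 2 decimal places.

At z = 4.8 mm: the 15×5 cube contributes its full rectangle (area 75.00 mm²); the r=2 cylinder at (4.5, 3.5) gives a regular 24-gon of circumradius 2 (constant along its height) (area = (24/2)·2.000²·sin(360°/24) = 12.42 mm²); the r=5 cylinder at (2.5, 13.5) contributes a regular 24-gon of circumradius 5 (area = (24/2)·5.000²·sin(360°/24) = 77.65 mm²); Subtracting the remaining from the first: starting from the 15×5 cube (75.00 mm²), the r=2 cylinder at (4.5, 3.5) partially overlaps it — only the 11.55 mm² overlap (of its 12.42 mm²) is removed, clipping the outline; the r=5 cylinder at (2.5, 13.5) misses the remaining region (no effect) — area = 63.45 mm²; (rotated 40° about Z; rotation is an isometry so areas/perimeters/island counts are preserved). Overall, the cross-section is a single solid region. Net area = 63.45 mm².

63.45 mm²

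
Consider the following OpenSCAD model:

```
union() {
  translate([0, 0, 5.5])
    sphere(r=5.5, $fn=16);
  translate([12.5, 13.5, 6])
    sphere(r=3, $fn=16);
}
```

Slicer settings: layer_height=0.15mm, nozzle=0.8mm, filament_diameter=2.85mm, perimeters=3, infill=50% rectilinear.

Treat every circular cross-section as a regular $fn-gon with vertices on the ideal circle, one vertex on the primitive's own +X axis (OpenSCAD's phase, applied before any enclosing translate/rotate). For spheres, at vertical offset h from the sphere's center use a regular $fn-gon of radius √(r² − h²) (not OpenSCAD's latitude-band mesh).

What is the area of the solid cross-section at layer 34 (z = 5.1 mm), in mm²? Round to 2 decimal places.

At z = 5.1 mm: the r=5.5 sphere slices to a regular 16-gon of circumradius 5.485 (√(r²−h²) with h=0.4 from center) (area = (16/2)·5.485²·sin(360°/16) = 92.12 mm²); the sphere at (12.5, 13.5): section is a regular 16-gon, circumradius = √(r²−h²) = √(3²−0.9²) = 2.862 (area = (16/2)·2.862²·sin(360°/16) = 25.07 mm²); Taking the union: the 2 present regions are separate (no shared area or edge), so areas and boundary lengths simply add and each stays a separate island — area = 117.19 mm². Overall, the cross-section has 2 separate islands. Net area = 117.19 mm².

117.19 mm²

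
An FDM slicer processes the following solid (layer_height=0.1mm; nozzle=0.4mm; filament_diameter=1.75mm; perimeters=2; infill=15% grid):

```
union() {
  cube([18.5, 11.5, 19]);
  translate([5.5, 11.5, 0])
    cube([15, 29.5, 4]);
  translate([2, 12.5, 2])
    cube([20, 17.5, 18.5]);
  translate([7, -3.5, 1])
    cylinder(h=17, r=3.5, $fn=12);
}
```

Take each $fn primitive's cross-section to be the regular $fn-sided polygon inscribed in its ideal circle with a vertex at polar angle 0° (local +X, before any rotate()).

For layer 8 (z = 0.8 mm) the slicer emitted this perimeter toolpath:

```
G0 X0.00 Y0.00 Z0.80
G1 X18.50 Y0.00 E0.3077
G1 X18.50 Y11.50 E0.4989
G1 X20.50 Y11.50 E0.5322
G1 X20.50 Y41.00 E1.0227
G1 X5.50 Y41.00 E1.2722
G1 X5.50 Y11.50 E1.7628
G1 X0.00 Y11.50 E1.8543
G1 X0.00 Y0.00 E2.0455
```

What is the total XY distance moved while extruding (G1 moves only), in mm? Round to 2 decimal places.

123.00 mm

Sum the Euclidean lengths of each G1 segment: total = 123.00 mm.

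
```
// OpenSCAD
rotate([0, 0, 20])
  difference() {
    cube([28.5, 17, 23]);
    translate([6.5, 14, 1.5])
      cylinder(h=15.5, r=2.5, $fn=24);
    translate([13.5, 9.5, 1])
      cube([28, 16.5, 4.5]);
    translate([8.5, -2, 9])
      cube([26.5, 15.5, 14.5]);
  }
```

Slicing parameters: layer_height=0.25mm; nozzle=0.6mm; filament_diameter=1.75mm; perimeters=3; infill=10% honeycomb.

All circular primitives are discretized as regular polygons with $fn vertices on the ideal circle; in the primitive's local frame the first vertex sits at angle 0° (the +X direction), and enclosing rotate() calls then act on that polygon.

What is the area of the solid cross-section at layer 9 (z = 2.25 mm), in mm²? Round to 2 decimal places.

At z = 2.25 mm: the 28.5×17 cube contributes its full rectangle (area 484.50 mm²); the cylinder at (6.5, 14): section is a regular 24-gon, circumradius r=2.5 (area = (24/2)·2.500²·sin(360°/24) = 19.41 mm²); the cube at (13.5, 9.5) is present — its section is the full 28×16.5 rectangle (area 462.00 mm²); the cube at (8.5, -2) is not intersected at this z (z outside [9, 23.5]); Subtracting the remaining from the first: starting from the 28.5×17 cube (484.50 mm²), the r=2.5 cylinder at (6.5, 14) lies wholly inside it (removes its full 19.41 mm² and its 15.66 mm outline becomes a hole wall); the 28×16.5 cube at (13.5, 9.5) partially overlaps it — only the 112.50 mm² overlap (of its 462.00 mm²) is removed, clipping the outline — area = 352.59 mm²; (whole slice rotated 20° about Z — lengths, areas and connectivity unchanged). Overall, the cross-section is one region with 1 hole. Net area = 352.59 mm².

352.59 mm²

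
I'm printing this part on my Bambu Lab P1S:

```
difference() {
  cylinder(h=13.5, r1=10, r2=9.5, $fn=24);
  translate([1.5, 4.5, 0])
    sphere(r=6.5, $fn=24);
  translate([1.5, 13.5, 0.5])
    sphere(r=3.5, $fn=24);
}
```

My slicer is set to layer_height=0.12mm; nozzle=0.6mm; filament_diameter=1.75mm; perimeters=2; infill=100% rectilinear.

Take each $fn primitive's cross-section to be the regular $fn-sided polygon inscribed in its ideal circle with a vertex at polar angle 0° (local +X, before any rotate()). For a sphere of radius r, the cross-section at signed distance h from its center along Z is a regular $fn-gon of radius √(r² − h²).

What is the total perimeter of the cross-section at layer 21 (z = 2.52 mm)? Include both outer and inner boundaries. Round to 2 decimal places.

80.92 mm

At z = 2.52 mm: the cone: at t=0.187 of its height the radius interpolates to r₁+(r₂−r₁)t = 9.907, giving a regular 24-gon of that circumradius (perimeter = 2·24·9.907·sin(180°/24) = 62.07 mm); the sphere at (1.5, 4.5): section is a regular 24-gon, circumradius = √(r²−h²) = √(6.5²−2.52²) = 5.992 (perimeter = 2·24·5.992·sin(180°/24) = 37.54 mm); the r=3.5 sphere at (1.5, 13.5) slices to a regular 24-gon of circumradius 2.858 (√(r²−h²) with h=2.02 from center) (perimeter = 2·24·2.858·sin(180°/24) = 17.91 mm); Taking the first minus the rest: starting from the cone, the r=6.5 sphere at (1.5, 4.5) partially overlaps it — only the 106.28 mm² overlap (of its 111.50 mm²) is removed, clipping the outline; the r=3.5 sphere at (1.5, 13.5) misses the remaining region (no effect) — boundary = 80.92 mm. Overall, the cross-section is a single solid region. Total boundary length (outer) = 80.92 mm.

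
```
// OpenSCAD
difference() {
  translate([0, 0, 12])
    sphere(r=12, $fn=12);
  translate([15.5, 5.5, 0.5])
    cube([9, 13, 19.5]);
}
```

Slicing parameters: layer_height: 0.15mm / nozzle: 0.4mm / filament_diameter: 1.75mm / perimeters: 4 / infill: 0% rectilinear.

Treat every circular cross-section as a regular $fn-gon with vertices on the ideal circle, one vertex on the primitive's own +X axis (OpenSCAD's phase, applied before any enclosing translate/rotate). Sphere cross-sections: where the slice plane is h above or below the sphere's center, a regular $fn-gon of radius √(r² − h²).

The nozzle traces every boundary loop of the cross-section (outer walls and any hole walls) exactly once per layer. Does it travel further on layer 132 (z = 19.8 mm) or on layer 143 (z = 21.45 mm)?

layer 132 (z = 19.8 mm)

Layer 132 (z = 19.8): the sphere: section is a regular 12-gon, circumradius = √(r²−h²) = √(12²−7.8²) = 9.119 (perimeter = 2·12·9.119·sin(180°/12) = 56.65 mm); the 9×13 cube at (15.5, 5.5) contributes its full rectangle (perimeter 44.00 mm); Taking the first minus the rest: starting from the r=12 sphere, the 9×13 cube at (15.5, 5.5) misses the remaining region (no effect) — boundary = 56.65 mm. So its perimeter = 56.65 mm. Layer 143 (z = 21.45): the r=12 sphere contributes a regular 12-gon of circumradius √(12²−9.45²) = 7.396 (perimeter = 2·12·7.396·sin(180°/12) = 45.94 mm); the cube at (15.5, 5.5) does not reach this height (z outside [0.5, 20]); After the difference (first − rest): none of the subtracted shapes is present at this height, so the r=12 sphere is unchanged — boundary = 45.94 mm. So its perimeter = 45.94 mm. Layer 132 is larger (56.65 vs 45.94 mm).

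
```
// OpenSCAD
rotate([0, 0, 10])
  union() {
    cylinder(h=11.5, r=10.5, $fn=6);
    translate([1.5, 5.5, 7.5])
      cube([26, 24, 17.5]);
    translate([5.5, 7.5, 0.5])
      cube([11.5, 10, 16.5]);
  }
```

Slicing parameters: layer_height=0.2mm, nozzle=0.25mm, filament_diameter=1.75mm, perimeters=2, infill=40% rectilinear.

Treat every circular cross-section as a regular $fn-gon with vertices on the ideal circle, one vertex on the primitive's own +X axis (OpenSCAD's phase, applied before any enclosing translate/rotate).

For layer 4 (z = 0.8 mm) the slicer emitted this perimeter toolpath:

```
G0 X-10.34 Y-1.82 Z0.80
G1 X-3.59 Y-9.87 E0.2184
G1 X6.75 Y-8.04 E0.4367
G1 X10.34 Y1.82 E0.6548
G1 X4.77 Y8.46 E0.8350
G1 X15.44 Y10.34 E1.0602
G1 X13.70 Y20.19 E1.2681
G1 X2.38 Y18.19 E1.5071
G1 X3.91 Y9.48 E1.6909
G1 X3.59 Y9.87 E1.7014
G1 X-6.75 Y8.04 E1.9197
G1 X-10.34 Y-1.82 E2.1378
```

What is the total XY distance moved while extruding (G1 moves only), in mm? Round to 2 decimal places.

Sum the Euclidean lengths of each G1 segment: total = 102.84 mm.

102.84 mm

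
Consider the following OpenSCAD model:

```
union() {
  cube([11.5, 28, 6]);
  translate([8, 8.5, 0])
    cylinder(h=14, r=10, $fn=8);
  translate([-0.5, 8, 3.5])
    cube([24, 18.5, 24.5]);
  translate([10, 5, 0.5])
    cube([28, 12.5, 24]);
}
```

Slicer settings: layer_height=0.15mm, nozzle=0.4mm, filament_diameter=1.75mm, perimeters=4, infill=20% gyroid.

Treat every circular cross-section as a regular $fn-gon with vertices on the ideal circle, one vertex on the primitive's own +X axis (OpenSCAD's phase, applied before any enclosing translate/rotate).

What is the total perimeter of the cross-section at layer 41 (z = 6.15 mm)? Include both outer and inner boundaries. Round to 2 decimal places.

At z = 6.15 mm: the cube is absent (z outside [0, 6]); the r=10 cylinder at (8, 8.5) contributes a regular 8-gon of circumradius 10 (perimeter = 2·8·10.000·sin(180°/8) = 61.23 mm); the cube at (-0.5, 8) (footprint 24×18.5) is included at this height (perimeter 85.00 mm); the cube at (10, 5) is present — its section is the full 28×12.5 rectangle (perimeter 81.00 mm); Merging all regions: the regions partially overlap (shared area 297.67 mm²), so the edge portions inside another operand are dropped and the merged outline is re-measured after clipping — boundary = 126.57 mm. Overall, the cross-section is a single solid region. Total boundary length (outer) = 126.57 mm.

126.57 mm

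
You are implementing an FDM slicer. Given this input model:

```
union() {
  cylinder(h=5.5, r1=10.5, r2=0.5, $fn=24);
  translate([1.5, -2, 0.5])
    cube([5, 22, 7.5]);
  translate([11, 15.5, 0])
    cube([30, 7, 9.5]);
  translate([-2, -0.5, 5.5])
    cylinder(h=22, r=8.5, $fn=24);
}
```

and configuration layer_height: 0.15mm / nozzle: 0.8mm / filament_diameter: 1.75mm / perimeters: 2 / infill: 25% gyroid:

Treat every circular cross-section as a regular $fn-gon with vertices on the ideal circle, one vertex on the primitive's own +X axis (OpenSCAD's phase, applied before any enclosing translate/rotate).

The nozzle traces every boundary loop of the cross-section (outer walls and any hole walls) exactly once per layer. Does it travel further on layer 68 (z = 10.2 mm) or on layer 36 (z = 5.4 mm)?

layer 36 (z = 5.4 mm)

Layer 68 (z = 10.2): the cone is absent (z outside [0, 5.5]); the cube at (1.5, -2) does not reach this height (z outside [0.5, 8]); the cube at (11, 15.5) is absent (z outside [0, 9.5]); the r=8.5 cylinder at (-2, -0.5) contributes a regular 24-gon of circumradius 8.5 (perimeter = 2·24·8.500·sin(180°/24) = 53.25 mm); Combining (union): only the r=8.5 cylinder at (-2, -0.5) is present, so the union is just that shape — boundary = 53.25 mm. So its perimeter = 53.25 mm. Layer 36 (z = 5.4): the cone (r1=10.5→r2=0.5) has section circumradius 0.682 here — a regular 24-gon (perimeter = 2·24·0.682·sin(180°/24) = 4.27 mm); the 5×22 cube at (1.5, -2) contributes its full rectangle (perimeter 54.00 mm); the cube at (11, 15.5) is present — its section is the full 30×7 rectangle (perimeter 74.00 mm); the cylinder at (-2, -0.5) is absent (z outside [5.5, 27.5]); Merging all regions: the 3 present regions are separate (no shared area or edge), so areas and boundary lengths simply add and each stays a separate island — boundary = 132.27 mm. So its perimeter = 132.27 mm. Layer 36 is larger (132.27 vs 53.25 mm).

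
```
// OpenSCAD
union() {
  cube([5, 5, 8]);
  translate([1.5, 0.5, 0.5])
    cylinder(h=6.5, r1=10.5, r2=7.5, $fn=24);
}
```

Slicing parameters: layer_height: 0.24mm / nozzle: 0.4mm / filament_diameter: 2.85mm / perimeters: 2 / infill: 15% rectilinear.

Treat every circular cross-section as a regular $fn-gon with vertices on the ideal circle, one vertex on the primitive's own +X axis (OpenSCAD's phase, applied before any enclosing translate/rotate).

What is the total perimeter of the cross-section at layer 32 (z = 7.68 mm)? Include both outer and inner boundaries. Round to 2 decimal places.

20.00 mm

At z = 7.68 mm: the 5×5 cube contributes its full rectangle (perimeter 20.00 mm); the cone at (1.5, 0.5) is not intersected at this z (z outside [0.5, 7]); Combining (union): only the 5×5 cube is present, so the union is just that shape — boundary = 20.00 mm. Overall, the cross-section is a single solid region. Total boundary length (outer) = 20.00 mm.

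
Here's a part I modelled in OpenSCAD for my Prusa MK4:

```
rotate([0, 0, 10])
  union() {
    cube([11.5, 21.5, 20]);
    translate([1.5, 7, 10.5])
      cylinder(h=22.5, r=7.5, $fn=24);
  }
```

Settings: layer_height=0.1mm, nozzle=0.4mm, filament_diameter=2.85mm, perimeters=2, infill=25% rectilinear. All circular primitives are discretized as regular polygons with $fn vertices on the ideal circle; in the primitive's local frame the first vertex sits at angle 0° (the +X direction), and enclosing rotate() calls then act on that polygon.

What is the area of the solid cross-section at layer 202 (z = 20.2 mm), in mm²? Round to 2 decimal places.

174.70 mm²

At z = 20.2 mm: the cube is not intersected at this z (z outside [0, 20]); the cylinder at (1.5, 7): section is a regular 24-gon, circumradius r=7.5 (area = (24/2)·7.500²·sin(360°/24) = 174.70 mm²); Combining (union): only the r=7.5 cylinder at (1.5, 7) is present, so the union is just that shape — area = 174.70 mm²; (whole slice rotated 10° about Z — lengths, areas and connectivity unchanged). Overall, the cross-section is a single solid region. Net area = 174.70 mm².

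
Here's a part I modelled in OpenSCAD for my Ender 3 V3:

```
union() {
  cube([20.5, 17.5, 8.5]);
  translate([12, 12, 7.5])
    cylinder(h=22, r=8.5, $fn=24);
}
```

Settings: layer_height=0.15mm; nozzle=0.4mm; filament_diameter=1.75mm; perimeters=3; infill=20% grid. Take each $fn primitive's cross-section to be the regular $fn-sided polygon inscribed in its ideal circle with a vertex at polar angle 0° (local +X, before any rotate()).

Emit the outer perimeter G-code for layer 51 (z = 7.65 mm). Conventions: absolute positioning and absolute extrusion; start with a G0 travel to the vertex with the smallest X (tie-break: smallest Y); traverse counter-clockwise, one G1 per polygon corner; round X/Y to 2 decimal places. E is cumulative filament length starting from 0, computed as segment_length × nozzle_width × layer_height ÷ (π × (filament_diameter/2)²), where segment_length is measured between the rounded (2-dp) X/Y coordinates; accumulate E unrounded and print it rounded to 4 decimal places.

G0 X0.00 Y0.00 Z7.65
G1 X20.50 Y0.00 E0.5114
G1 X20.50 Y17.50 E0.9479
G1 X18.40 Y17.50 E1.0003
G1 X18.01 Y18.01 E1.0163
G1 X16.25 Y19.36 E1.0716
G1 X14.20 Y20.21 E1.1270
G1 X12.00 Y20.50 E1.1824
G1 X9.80 Y20.21 E1.2377
G1 X7.75 Y19.36 E1.2931
G1 X5.99 Y18.01 E1.3484
G1 X5.60 Y17.50 E1.3644
G1 X0.00 Y17.50 E1.5041
G1 X0.00 Y0.00 E1.9407

At z = 7.65 mm: the 20.5×17.5 cube contributes its full rectangle; the r=8.5 cylinder at (12, 12) gives a regular 24-gon of circumradius 8.5 (constant along its height); Combining (union): the regions partially overlap (shared area 198.09 mm²), so overlapping operands fuse into one piece — 1 connected region. The outline is a single polygon with 13 vertices. Extrusion per mm of travel: 0.4 × 0.15 / (π × 0.875²) = 0.024945. Accumulating E over each segment gives final E = 1.9407.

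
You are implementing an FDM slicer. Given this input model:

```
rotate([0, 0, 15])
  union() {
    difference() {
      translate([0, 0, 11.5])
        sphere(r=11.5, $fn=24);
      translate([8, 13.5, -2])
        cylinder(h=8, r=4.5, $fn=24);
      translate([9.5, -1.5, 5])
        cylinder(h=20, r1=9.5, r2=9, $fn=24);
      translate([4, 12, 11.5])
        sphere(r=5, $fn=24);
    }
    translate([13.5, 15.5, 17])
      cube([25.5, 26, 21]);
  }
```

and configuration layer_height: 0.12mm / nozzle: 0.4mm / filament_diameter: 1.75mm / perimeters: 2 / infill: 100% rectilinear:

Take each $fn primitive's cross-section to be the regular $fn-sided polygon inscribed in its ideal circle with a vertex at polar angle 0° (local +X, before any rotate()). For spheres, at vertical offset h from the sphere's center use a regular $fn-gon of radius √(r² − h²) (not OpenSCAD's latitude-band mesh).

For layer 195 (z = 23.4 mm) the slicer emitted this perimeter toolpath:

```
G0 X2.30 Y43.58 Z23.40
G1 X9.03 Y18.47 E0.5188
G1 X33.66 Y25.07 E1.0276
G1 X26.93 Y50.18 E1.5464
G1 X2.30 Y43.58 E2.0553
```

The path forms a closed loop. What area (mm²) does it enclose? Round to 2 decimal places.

662.88 mm²

Apply the shoelace formula to the sequence of (X, Y) vertices; enclosed area = 662.88 mm².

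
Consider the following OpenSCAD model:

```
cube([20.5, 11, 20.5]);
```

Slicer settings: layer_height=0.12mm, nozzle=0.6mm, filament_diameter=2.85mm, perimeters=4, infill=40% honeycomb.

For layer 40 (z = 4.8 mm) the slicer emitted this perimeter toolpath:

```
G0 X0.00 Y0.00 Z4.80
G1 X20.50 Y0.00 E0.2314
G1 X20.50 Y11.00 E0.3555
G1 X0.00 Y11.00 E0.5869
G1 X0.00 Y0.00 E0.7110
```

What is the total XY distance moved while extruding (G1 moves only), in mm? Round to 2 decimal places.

Sum the Euclidean lengths of each G1 segment: total = 63.00 mm.

63.00 mm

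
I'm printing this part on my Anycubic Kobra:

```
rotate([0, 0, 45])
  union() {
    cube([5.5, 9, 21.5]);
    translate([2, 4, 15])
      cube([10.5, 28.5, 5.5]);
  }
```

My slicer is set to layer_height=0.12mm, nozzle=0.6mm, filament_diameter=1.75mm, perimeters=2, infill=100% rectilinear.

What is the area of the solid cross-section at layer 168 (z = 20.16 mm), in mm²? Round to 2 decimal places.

331.25 mm²

At z = 20.16 mm: the cube is present — its section is the full 5.5×9 rectangle (area 49.50 mm²); the cube at (2, 4) (footprint 10.5×28.5) is included at this height (area 299.25 mm²); Combining (union): the regions partially overlap — summed areas 348.75 mm² minus the doubly-counted overlap 17.50 mm² gives 331.25 mm² — area = 331.25 mm²; (whole slice rotated 45° about Z — lengths, areas and connectivity unchanged). Overall, the cross-section is a single solid region. Net area = 331.25 mm².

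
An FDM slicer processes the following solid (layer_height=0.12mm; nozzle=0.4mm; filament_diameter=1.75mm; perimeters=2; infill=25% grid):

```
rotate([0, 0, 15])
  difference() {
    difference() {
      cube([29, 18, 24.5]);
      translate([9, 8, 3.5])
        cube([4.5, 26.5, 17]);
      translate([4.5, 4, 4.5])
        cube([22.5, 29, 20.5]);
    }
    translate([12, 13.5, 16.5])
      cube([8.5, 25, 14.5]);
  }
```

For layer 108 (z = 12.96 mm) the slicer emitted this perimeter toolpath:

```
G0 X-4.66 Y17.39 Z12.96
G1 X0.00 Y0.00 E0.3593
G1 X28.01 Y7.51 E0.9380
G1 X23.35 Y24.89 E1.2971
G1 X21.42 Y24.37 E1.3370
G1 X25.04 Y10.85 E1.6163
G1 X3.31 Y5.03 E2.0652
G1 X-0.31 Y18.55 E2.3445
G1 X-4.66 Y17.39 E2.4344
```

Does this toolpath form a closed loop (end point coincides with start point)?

yes

Start point (G0): (-4.66, 17.39). End point (last G1): the path returns to the start — closed.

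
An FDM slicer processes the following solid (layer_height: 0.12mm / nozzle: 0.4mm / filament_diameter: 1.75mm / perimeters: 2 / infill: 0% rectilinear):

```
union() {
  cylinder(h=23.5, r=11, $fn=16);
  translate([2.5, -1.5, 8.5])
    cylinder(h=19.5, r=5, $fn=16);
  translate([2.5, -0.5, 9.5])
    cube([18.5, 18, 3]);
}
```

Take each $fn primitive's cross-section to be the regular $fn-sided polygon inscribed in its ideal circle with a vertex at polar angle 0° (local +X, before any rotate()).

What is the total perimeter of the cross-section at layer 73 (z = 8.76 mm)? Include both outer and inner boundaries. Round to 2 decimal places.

68.67 mm

At z = 8.76 mm: the r=11 cylinder gives a regular 16-gon of circumradius 11 (constant along its height) (perimeter = 2·16·11.000·sin(180°/16) = 68.67 mm); the cylinder at (2.5, -1.5): section is a regular 16-gon, circumradius r=5 (perimeter = 2·16·5.000·sin(180°/16) = 31.21 mm); the cube at (2.5, -0.5) does not reach this height (z outside [9.5, 12.5]); Taking the union: the r=5 cylinder at (2.5, -1.5) lies entirely inside the r=11 cylinder, so the union is just the r=11 cylinder — boundary = 68.67 mm. Overall, the cross-section is a single solid region. Total boundary length (outer) = 68.67 mm.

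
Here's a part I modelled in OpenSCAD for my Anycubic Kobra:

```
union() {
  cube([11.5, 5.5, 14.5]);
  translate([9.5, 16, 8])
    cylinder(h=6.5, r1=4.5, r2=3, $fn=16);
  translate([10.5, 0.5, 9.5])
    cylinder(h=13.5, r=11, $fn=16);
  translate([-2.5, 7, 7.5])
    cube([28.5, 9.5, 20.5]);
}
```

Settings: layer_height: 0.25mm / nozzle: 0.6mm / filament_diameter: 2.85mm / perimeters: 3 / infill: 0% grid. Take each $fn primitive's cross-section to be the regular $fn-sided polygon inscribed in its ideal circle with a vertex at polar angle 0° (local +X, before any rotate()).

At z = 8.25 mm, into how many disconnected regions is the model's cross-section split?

At z = 8.25 mm: the 11.5×5.5 cube contributes its full rectangle; the cone at (9.5, 16) contributes a regular 16-gon of circumradius 4.442 (interpolated between r1=4.5 and r2=3 at t=0.038); the cylinder at (10.5, 0.5) is absent (z outside [9.5, 23]); the cube at (-2.5, 7) is present — its section is the full 28.5×9.5 rectangle; Combining (union): the regions partially overlap (shared area 34.60 mm²), so overlapping operands fuse into one piece — 2 connected regions. The result has 2 disconnected regions.

2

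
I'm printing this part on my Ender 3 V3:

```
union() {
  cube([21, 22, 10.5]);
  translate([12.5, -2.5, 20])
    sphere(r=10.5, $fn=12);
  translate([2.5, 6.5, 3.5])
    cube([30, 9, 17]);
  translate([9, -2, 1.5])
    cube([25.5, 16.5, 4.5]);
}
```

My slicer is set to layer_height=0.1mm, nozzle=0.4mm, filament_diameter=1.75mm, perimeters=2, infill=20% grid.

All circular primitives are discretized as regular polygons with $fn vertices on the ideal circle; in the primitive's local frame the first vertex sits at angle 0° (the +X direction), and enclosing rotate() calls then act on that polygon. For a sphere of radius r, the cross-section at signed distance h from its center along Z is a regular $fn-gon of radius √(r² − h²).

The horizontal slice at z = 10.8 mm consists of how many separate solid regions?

At z = 10.8 mm: the cube is absent (z outside [0, 10.5]); the r=10.5 sphere at (12.5, -2.5) contributes a regular 12-gon of circumradius √(10.5²−9.2²) = 5.061; the cube at (2.5, 6.5) (footprint 30×9) is included at this height; the cube at (9, -2) does not reach this height (z outside [1.5, 6]); Merging all regions: the 2 present regions are separate (no shared area or edge), so areas and boundary lengths simply add and each stays a separate island — 2 connected regions. The result has 2 disconnected regions.

2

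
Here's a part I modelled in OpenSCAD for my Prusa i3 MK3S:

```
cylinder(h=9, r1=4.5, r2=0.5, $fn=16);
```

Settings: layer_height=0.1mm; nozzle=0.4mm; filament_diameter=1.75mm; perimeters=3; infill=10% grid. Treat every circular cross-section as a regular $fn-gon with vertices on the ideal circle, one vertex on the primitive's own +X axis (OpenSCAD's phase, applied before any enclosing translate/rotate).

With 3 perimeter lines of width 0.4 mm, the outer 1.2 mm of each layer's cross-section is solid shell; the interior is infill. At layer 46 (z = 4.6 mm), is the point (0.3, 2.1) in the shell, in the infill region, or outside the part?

At z = 4.6 mm: the cone (r1=4.5→r2=0.5) has section circumradius 2.456 here — a regular 16-gon. Overall, the cross-section is a single solid region. The nearest boundary edge runs (0.94, 2.27)→(0.00, 2.46); distance from the point to it = 0.29 mm. The point is inside the cross-section, 0.29 mm from the nearest boundary — within the 1.2 mm shell band (3 × 0.4).

shell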